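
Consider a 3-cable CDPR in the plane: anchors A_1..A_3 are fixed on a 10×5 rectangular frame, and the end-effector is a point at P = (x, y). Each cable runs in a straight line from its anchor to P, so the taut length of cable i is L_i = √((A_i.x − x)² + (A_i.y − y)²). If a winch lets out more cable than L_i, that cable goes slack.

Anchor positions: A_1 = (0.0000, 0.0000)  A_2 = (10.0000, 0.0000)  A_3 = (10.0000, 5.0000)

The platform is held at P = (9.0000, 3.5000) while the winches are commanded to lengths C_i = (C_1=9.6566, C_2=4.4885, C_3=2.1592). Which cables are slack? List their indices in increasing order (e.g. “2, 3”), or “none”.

2, 3

cable 1: √((-9.0000)²+(-3.5000)²)=9.6566, C_1=9.6566: taut
cable 2: √((1.0000)²+(-3.5000)²)=3.6401, C_2=4.4885: slack
cable 3: √((1.0000)²+(1.5000)²)=1.8028, C_3=2.1592: slack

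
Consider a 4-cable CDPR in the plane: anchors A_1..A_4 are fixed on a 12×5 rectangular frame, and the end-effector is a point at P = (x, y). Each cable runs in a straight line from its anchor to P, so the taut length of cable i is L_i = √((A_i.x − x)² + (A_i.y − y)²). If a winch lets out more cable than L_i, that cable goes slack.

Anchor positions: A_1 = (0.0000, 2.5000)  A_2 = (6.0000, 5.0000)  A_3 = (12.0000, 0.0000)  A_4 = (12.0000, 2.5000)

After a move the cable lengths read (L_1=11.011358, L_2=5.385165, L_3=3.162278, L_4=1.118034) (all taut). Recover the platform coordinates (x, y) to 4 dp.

circle eqns → linear via eq_j − eq_1; set c_j = A_j·A_j − L_j²
c_1 = 0.0000+6.2500−121.2500 = -115.0000
-12.0000·x − 5.0000·y = c_1−c_2 = -147.0000
-24.0000·x + 5.0000·y = c_1−c_3 = -249.0000
-24.0000·x + 0.0000·y = c_1−c_4 = -264.0000
solve first two rows → x=11.0000, y=3.0000
check cable 4: ‖A_4−P‖² = 1.2500 ≈ L_4² = 1.2500 ✓

(11.0000, 3.0000)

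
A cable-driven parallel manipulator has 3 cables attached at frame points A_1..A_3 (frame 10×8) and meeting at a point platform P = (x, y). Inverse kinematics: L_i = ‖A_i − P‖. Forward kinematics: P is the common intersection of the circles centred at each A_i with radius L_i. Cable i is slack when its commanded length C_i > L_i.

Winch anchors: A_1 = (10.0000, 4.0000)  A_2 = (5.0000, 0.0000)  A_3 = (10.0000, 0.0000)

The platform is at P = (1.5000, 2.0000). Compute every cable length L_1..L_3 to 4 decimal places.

L_1: Δ = A_1−P = (8.5000, 2.0000) → ‖Δ‖ = √76.2500 = 8.7321
L_2: Δ = A_2−P = (3.5000, -2.0000) → ‖Δ‖ = √16.2500 = 4.0311
L_3: Δ = A_3−P = (8.5000, -2.0000) → ‖Δ‖ = √76.2500 = 8.7321

(8.7321, 4.0311, 8.7321)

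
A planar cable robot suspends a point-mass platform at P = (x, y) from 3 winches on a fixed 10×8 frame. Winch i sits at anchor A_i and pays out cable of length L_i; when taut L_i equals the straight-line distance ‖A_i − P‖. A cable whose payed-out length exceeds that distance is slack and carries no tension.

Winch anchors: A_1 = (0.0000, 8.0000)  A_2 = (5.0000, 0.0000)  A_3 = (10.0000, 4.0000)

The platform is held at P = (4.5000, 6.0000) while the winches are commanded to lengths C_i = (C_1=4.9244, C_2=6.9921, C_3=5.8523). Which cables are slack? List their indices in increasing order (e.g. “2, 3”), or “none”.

2

i=1: geometric 4.9244 vs commanded 4.9244 ⇒ taut
i=2: geometric 6.0208 vs commanded 6.9921 ⇒ slack
i=3: geometric 5.8523 vs commanded 5.8523 ⇒ taut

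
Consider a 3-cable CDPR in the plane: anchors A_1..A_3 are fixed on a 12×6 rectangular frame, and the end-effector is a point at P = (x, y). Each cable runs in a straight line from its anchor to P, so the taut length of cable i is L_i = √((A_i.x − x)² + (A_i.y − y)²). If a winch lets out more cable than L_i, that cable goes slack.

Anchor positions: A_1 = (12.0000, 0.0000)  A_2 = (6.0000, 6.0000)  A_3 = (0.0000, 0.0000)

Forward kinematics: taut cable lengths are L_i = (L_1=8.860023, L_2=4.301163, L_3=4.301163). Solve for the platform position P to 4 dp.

expand ‖A_i−P‖²=L_i² and subtract eq 1 (k_i ≔ ‖A_i‖²−L_i²)
k_1 = 144.0000+0.0000−78.5000 = 65.5000
eq1−eq2 → [12.0000  -12.0000]·P = 12.0000
eq1−eq3 → [24.0000  0.0000]·P = 84.0000
2×2 solve → P = (3.5000, 2.5000)

(3.5000, 2.5000)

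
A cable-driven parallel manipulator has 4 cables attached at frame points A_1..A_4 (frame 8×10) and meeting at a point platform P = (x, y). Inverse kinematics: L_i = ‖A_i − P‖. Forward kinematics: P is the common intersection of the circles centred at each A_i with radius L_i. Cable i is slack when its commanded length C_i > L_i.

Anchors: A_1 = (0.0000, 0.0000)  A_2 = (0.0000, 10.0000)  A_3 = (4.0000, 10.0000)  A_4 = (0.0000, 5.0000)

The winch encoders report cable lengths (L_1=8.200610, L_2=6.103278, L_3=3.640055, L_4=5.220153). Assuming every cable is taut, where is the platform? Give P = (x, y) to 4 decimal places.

(5.0000, 6.5000)

expand ‖A_i−P‖²=L_i² and subtract eq 1 (q_i ≔ ‖A_i‖²−L_i²)
q_1 = 0.0000+0.0000−67.2500 = -67.2500
eq1−eq2 → [0.0000  -20.0000]·P = -130.0000
eq1−eq3 → [-8.0000  -20.0000]·P = -170.0000
eq1−eq4 → [0.0000  -10.0000]·P = -65.0000
2×2 solve → P = (5.0000, 6.5000)
check cable 4: ‖A_4−P‖² = 27.2500 ≈ L_4² = 27.2500 ✓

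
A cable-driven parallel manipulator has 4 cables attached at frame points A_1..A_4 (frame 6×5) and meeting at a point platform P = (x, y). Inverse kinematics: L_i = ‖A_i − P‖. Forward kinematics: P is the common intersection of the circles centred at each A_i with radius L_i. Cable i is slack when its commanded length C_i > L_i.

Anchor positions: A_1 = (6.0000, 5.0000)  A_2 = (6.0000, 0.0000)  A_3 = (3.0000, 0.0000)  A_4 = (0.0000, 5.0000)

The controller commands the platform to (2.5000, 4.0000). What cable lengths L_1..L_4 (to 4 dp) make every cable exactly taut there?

L_1 = √((6.0000−2.5000)² + (5.0000−4.0000)²) = 3.6401
L_2 = √((6.0000−2.5000)² + (0.0000−4.0000)²) = 5.3151
L_3 = √((3.0000−2.5000)² + (0.0000−4.0000)²) = 4.0311
L_4 = √((0.0000−2.5000)² + (5.0000−4.0000)²) = 2.6926

(3.6401, 5.3151, 4.0311, 2.6926)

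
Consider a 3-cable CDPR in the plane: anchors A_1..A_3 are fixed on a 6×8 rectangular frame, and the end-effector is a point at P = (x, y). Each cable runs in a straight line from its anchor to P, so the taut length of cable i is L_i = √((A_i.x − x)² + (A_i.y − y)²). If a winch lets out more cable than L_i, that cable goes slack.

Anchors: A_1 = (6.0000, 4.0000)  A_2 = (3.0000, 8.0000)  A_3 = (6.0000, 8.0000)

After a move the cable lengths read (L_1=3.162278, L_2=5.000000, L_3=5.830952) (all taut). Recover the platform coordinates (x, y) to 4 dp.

circle eqns → linear via eq_j − eq_1; set q_j = A_j·A_j − L_j²
q_1 = 36.0000+16.0000−10.0000 = 42.0000
6.0000·x − 8.0000·y = q_1−q_2 = -6.0000
0.0000·x − 8.0000·y = q_1−q_3 = -24.0000
solve first two rows → x=3.0000, y=3.0000

(3.0000, 3.0000)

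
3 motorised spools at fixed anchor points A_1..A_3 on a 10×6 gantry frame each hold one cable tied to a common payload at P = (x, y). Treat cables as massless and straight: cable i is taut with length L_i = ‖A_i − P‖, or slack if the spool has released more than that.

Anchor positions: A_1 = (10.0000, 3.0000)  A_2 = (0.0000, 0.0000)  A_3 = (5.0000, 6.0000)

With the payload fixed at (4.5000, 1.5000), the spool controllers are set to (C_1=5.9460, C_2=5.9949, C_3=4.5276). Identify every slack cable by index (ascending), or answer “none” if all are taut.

1, 2

i=1: geometric 5.7009 vs commanded 5.9460 ⇒ slack
i=2: geometric 4.7434 vs commanded 5.9949 ⇒ slack
i=3: geometric 4.5277 vs commanded 4.5276 ⇒ taut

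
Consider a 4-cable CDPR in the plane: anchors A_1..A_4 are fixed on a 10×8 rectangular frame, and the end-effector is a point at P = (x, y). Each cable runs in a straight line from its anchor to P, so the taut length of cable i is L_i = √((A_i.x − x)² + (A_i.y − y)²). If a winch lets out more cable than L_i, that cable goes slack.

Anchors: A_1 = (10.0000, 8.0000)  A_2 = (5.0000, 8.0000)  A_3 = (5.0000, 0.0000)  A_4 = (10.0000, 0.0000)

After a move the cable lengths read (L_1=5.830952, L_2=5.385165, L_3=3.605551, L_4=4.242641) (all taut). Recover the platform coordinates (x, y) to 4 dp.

each cable: (A_i−P)·(A_i−P) = L_i²; let q_i = ‖A_i‖²−L_i²
q_1 = 100.0000+64.0000−34.0000 = 130.0000
row 1: 10.0000x + 0.0000y = 70.0000  (q_2=60.0000)
row 2: 10.0000x + 16.0000y = 118.0000  (q_3=12.0000)
row 3: 0.0000x + 16.0000y = 48.0000  (q_4=82.0000)
Cramer on rows 1–2 → x = 7.0000, y = 3.0000
check cable 4: ‖A_4−P‖² = 18.0000 ≈ L_4² = 18.0000 ✓

(7.0000, 3.0000)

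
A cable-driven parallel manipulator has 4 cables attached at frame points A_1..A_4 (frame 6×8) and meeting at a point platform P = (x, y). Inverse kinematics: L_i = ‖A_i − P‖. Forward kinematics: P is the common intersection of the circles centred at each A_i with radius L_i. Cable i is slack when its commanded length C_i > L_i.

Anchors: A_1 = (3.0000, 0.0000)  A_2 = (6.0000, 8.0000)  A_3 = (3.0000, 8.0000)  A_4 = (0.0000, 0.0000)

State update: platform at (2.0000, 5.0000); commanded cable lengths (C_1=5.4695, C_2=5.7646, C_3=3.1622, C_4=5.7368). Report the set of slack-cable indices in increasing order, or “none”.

1, 2, 4

cable 1: √((1.0000)²+(-5.0000)²)=5.0990, C_1=5.4695: slack
cable 2: √((4.0000)²+(3.0000)²)=5.0000, C_2=5.7646: slack
cable 3: √((1.0000)²+(3.0000)²)=3.1623, C_3=3.1622: taut
cable 4: √((-2.0000)²+(-5.0000)²)=5.3852, C_4=5.7368: slack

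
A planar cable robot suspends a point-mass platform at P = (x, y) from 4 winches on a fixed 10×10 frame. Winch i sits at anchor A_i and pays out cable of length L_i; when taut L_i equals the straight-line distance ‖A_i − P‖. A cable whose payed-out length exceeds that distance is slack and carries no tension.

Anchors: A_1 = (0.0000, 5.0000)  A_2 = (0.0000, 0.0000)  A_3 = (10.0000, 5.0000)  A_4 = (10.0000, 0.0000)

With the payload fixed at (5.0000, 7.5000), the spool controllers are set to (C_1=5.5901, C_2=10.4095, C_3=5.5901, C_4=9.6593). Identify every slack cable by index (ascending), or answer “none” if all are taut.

i=1: geometric 5.5902 vs commanded 5.5901 ⇒ taut
i=2: geometric 9.0139 vs commanded 10.4095 ⇒ slack
i=3: geometric 5.5902 vs commanded 5.5901 ⇒ taut
i=4: geometric 9.0139 vs commanded 9.6593 ⇒ slack

2, 4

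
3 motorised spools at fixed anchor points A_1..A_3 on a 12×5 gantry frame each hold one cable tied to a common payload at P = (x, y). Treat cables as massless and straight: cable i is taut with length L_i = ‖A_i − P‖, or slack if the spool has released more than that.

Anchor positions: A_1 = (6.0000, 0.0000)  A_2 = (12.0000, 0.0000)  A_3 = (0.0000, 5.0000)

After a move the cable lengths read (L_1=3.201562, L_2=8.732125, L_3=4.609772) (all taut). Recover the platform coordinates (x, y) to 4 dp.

each cable: (A_i−P)·(A_i−P) = L_i²; let k_i = ‖A_i‖²−L_i²
k_1 = 36.0000+0.0000−10.2500 = 25.7500
row 1: -12.0000x + 0.0000y = -42.0000  (k_2=67.7500)
row 2: 12.0000x − 10.0000y = 22.0000  (k_3=3.7500)
Cramer on rows 1–2 → x = 3.5000, y = 2.0000

(3.5000, 2.0000)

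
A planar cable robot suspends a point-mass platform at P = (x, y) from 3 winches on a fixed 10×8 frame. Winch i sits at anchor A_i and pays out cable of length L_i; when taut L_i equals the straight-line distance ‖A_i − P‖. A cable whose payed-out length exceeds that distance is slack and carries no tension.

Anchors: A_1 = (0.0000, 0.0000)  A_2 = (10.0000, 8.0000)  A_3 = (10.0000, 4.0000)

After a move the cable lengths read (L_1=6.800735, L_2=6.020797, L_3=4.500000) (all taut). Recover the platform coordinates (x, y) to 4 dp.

(5.5000, 4.0000)

each cable: (A_i−P)·(A_i−P) = L_i²; let q_i = ‖A_i‖²−L_i²
q_1 = 0.0000+0.0000−46.2500 = -46.2500
row 1: -20.0000x − 16.0000y = -174.0000  (q_2=127.7500)
row 2: -20.0000x − 8.0000y = -142.0000  (q_3=95.7500)
Cramer on rows 1–2 → x = 5.5000, y = 4.0000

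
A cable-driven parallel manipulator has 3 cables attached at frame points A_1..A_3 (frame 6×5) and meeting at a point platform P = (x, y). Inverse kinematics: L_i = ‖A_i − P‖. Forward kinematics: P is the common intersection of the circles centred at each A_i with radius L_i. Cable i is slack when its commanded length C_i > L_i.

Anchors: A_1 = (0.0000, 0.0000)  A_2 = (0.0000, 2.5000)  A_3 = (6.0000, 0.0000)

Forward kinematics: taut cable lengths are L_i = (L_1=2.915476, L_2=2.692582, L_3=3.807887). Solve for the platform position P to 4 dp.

circle eqns → linear via eq_j − eq_1; set k_j = A_j·A_j − L_j²
k_1 = 0.0000+0.0000−8.5000 = -8.5000
0.0000·x − 5.0000·y = k_1−k_2 = -7.5000
-12.0000·x + 0.0000·y = k_1−k_3 = -30.0000
solve first two rows → x=2.5000, y=1.5000

(2.5000, 1.5000)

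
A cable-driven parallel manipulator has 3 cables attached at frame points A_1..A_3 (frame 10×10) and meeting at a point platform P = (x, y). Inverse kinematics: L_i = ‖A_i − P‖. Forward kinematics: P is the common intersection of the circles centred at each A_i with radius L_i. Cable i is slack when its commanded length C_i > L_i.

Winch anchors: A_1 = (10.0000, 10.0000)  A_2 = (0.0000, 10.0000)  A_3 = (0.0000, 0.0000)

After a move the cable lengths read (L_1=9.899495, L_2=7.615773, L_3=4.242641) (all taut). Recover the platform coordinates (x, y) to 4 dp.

(3.0000, 3.0000)

each cable: (A_i−P)·(A_i−P) = L_i²; let k_i = ‖A_i‖²−L_i²
k_1 = 100.0000+100.0000−98.0000 = 102.0000
row 1: 20.0000x + 0.0000y = 60.0000  (k_2=42.0000)
row 2: 20.0000x + 20.0000y = 120.0000  (k_3=-18.0000)
Cramer on rows 1–2 → x = 3.0000, y = 3.0000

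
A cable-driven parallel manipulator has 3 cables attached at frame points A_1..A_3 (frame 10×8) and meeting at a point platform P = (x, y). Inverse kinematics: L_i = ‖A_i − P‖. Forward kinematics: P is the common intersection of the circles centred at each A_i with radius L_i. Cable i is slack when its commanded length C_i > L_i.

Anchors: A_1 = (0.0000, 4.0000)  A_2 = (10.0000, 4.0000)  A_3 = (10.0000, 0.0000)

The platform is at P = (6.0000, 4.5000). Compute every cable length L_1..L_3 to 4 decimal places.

(6.0208, 4.0311, 6.0208)

L_1 = √((0.0000−6.0000)² + (4.0000−4.5000)²) = 6.0208
L_2 = √((10.0000−6.0000)² + (4.0000−4.5000)²) = 4.0311
L_3 = √((10.0000−6.0000)² + (0.0000−4.5000)²) = 6.0208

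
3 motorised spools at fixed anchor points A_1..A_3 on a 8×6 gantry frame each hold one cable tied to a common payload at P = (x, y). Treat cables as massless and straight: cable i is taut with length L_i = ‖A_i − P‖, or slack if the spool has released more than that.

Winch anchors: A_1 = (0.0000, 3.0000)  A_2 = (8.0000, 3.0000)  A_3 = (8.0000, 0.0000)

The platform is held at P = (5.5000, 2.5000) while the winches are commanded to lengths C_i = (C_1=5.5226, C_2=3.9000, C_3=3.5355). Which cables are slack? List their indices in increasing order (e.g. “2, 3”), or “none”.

2

cable 1: L_1 = ‖A_1−P‖ = 5.5227;  C_1 = 5.5226 → taut
cable 2: L_2 = ‖A_2−P‖ = 2.5495;  C_2 = 3.9000 → slack
cable 3: L_3 = ‖A_3−P‖ = 3.5355;  C_3 = 3.5355 → taut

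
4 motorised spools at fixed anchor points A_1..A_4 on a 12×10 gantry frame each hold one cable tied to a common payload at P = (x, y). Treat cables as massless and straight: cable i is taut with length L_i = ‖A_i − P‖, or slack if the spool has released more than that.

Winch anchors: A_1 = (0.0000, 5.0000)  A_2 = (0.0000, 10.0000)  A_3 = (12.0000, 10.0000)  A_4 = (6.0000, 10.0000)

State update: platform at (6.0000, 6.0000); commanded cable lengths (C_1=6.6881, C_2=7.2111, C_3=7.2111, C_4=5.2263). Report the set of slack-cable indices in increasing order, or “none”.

1, 4

cable 1: √((-6.0000)²+(-1.0000)²)=6.0828, C_1=6.6881: slack
cable 2: √((-6.0000)²+(4.0000)²)=7.2111, C_2=7.2111: taut
cable 3: √((6.0000)²+(4.0000)²)=7.2111, C_3=7.2111: taut
cable 4: √((0.0000)²+(4.0000)²)=4.0000, C_4=5.2263: slack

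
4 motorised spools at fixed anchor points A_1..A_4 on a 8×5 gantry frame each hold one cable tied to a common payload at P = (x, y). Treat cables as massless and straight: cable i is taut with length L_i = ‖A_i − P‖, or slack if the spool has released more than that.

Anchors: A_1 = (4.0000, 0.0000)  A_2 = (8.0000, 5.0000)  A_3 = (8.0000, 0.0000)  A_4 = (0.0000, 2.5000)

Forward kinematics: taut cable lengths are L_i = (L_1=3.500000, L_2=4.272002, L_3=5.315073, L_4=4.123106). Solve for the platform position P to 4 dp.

(4.0000, 3.5000)

each cable: (A_i−P)·(A_i−P) = L_i²; let c_i = ‖A_i‖²−L_i²
c_1 = 16.0000+0.0000−12.2500 = 3.7500
row 1: -8.0000x − 10.0000y = -67.0000  (c_2=70.7500)
row 2: -8.0000x + 0.0000y = -32.0000  (c_3=35.7500)
row 3: 8.0000x − 5.0000y = 14.5000  (c_4=-10.7500)
Cramer on rows 1–2 → x = 4.0000, y = 3.5000
check cable 4: ‖A_4−P‖² = 17.0000 ≈ L_4² = 17.0000 ✓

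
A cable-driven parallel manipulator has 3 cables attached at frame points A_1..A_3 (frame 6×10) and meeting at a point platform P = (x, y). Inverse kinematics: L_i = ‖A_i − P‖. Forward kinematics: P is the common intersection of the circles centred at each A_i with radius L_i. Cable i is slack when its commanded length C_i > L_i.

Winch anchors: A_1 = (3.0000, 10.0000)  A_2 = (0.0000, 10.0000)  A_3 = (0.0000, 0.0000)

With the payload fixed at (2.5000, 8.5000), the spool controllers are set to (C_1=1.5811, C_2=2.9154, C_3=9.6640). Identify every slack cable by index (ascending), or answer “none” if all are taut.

cable 1: √((0.5000)²+(1.5000)²)=1.5811, C_1=1.5811: taut
cable 2: √((-2.5000)²+(1.5000)²)=2.9155, C_2=2.9154: taut
cable 3: √((-2.5000)²+(-8.5000)²)=8.8600, C_3=9.6640: slack

3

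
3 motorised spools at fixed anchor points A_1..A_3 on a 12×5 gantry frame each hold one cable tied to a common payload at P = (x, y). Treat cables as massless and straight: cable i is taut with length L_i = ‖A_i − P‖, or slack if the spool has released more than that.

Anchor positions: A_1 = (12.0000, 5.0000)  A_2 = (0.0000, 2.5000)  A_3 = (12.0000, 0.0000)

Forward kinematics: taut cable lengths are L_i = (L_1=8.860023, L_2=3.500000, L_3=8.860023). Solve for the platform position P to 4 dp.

(3.5000, 2.5000)

expand ‖A_i−P‖²=L_i² and subtract eq 1 (c_i ≔ ‖A_i‖²−L_i²)
c_1 = 144.0000+25.0000−78.5000 = 90.5000
eq1−eq2 → [24.0000  5.0000]·P = 96.5000
eq1−eq3 → [0.0000  10.0000]·P = 25.0000
2×2 solve → P = (3.5000, 2.5000)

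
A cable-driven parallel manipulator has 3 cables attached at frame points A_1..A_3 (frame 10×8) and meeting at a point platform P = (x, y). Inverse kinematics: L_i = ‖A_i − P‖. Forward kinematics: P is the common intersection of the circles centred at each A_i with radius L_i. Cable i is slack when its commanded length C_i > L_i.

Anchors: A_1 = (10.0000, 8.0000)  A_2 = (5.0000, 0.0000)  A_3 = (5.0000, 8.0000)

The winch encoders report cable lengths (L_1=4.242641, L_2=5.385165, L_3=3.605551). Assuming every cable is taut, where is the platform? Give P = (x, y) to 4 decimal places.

circle eqns → linear via eq_j − eq_1; set k_j = A_j·A_j − L_j²
k_1 = 100.0000+64.0000−18.0000 = 146.0000
10.0000·x + 16.0000·y = k_1−k_2 = 150.0000
10.0000·x + 0.0000·y = k_1−k_3 = 70.0000
solve first two rows → x=7.0000, y=5.0000

(7.0000, 5.0000)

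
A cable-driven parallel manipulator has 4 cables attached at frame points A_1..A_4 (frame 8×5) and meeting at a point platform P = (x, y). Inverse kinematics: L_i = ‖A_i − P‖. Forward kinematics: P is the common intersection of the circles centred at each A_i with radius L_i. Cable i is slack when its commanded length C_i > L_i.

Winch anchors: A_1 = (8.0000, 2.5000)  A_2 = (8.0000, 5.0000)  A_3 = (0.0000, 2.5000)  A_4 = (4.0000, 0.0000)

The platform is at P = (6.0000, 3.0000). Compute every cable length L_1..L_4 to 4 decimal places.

cable 1: Δx=2.0000, Δy=-0.5000; L_1 = √(Δx²+Δy²) = 2.0616
cable 2: Δx=2.0000, Δy=2.0000; L_2 = √(Δx²+Δy²) = 2.8284
cable 3: Δx=-6.0000, Δy=-0.5000; L_3 = √(Δx²+Δy²) = 6.0208
cable 4: Δx=-2.0000, Δy=-3.0000; L_4 = √(Δx²+Δy²) = 3.6056

(2.0616, 2.8284, 6.0208, 3.6056)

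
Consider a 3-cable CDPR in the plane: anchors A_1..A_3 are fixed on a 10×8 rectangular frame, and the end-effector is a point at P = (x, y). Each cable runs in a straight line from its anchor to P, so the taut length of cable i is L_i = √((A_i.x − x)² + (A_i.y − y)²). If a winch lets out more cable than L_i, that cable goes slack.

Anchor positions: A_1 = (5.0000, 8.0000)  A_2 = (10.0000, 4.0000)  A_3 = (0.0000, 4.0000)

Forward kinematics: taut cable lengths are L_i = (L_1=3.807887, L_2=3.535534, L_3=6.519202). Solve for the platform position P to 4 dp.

each cable: (A_i−P)·(A_i−P) = L_i²; let k_i = ‖A_i‖²−L_i²
k_1 = 25.0000+64.0000−14.5000 = 74.5000
row 1: -10.0000x + 8.0000y = -29.0000  (k_2=103.5000)
row 2: 10.0000x + 8.0000y = 101.0000  (k_3=-26.5000)
Cramer on rows 1–2 → x = 6.5000, y = 4.5000

(6.5000, 4.5000)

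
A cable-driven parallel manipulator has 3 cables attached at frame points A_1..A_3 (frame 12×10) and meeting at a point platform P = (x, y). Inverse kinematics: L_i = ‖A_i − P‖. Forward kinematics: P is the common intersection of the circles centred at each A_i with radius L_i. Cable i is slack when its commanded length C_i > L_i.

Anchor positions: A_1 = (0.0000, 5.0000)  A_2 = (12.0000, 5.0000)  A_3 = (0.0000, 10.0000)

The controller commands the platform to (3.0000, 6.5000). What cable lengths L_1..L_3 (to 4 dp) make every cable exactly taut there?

(3.3541, 9.1241, 4.6098)

cable 1: Δx=-3.0000, Δy=-1.5000; L_1 = √(Δx²+Δy²) = 3.3541
cable 2: Δx=9.0000, Δy=-1.5000; L_2 = √(Δx²+Δy²) = 9.1241
cable 3: Δx=-3.0000, Δy=3.5000; L_3 = √(Δx²+Δy²) = 4.6098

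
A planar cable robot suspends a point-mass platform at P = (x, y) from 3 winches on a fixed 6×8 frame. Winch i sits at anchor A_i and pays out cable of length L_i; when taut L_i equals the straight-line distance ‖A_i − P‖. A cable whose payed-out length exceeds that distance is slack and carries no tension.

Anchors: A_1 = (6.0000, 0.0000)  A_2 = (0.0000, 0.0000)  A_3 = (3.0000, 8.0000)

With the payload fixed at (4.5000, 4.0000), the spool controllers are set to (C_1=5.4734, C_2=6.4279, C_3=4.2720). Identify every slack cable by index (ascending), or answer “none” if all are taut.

1, 2

cable 1: L_1 = ‖A_1−P‖ = 4.2720;  C_1 = 5.4734 → slack
cable 2: L_2 = ‖A_2−P‖ = 6.0208;  C_2 = 6.4279 → slack
cable 3: L_3 = ‖A_3−P‖ = 4.2720;  C_3 = 4.2720 → taut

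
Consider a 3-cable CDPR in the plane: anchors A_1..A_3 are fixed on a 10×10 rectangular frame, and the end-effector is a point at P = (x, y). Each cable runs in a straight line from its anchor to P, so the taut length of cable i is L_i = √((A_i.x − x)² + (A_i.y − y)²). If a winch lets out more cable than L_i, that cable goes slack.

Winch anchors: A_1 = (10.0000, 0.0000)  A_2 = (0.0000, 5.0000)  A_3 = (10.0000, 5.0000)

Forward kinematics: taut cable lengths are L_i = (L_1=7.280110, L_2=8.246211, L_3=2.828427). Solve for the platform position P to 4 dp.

(8.0000, 7.0000)

circle eqns → linear via eq_j − eq_1; set k_j = A_j·A_j − L_j²
k_1 = 100.0000+0.0000−53.0000 = 47.0000
20.0000·x − 10.0000·y = k_1−k_2 = 90.0000
0.0000·x − 10.0000·y = k_1−k_3 = -70.0000
solve first two rows → x=8.0000, y=7.0000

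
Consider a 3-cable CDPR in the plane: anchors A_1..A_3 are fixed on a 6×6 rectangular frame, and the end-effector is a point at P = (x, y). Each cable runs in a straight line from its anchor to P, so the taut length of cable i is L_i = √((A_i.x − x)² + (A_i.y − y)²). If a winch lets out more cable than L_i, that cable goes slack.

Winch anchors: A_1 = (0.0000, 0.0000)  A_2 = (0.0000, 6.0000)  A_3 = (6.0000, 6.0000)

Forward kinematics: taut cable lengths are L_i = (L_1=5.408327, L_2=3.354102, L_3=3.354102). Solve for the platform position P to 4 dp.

(3.0000, 4.5000)

each cable: (A_i−P)·(A_i−P) = L_i²; let c_i = ‖A_i‖²−L_i²
c_1 = 0.0000+0.0000−29.2500 = -29.2500
row 1: 0.0000x − 12.0000y = -54.0000  (c_2=24.7500)
row 2: -12.0000x − 12.0000y = -90.0000  (c_3=60.7500)
Cramer on rows 1–2 → x = 3.0000, y = 4.5000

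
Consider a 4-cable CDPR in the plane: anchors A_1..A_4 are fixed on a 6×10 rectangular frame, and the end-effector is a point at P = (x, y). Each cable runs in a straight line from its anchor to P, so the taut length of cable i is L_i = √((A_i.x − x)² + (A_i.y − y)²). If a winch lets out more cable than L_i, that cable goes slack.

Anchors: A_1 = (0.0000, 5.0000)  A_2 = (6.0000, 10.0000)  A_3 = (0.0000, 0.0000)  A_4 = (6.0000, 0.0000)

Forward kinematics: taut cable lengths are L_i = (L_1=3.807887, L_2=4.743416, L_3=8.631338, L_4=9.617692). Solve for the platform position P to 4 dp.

(1.5000, 8.5000)

circle eqns → linear via eq_j − eq_1; set c_j = A_j·A_j − L_j²
c_1 = 0.0000+25.0000−14.5000 = 10.5000
-12.0000·x − 10.0000·y = c_1−c_2 = -103.0000
0.0000·x + 10.0000·y = c_1−c_3 = 85.0000
-12.0000·x + 10.0000·y = c_1−c_4 = 67.0000
solve first two rows → x=1.5000, y=8.5000
check cable 4: ‖A_4−P‖² = 92.5000 ≈ L_4² = 92.5000 ✓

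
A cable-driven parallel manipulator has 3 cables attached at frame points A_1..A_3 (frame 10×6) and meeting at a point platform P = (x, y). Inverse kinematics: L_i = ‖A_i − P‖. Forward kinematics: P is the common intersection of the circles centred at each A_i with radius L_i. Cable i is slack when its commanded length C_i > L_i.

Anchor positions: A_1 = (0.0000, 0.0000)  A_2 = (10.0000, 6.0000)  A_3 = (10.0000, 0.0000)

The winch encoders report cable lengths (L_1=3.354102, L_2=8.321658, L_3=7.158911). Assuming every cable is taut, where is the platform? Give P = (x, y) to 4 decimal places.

(3.0000, 1.5000)

each cable: (A_i−P)·(A_i−P) = L_i²; let q_i = ‖A_i‖²−L_i²
q_1 = 0.0000+0.0000−11.2500 = -11.2500
row 1: -20.0000x − 12.0000y = -78.0000  (q_2=66.7500)
row 2: -20.0000x + 0.0000y = -60.0000  (q_3=48.7500)
Cramer on rows 1–2 → x = 3.0000, y = 1.5000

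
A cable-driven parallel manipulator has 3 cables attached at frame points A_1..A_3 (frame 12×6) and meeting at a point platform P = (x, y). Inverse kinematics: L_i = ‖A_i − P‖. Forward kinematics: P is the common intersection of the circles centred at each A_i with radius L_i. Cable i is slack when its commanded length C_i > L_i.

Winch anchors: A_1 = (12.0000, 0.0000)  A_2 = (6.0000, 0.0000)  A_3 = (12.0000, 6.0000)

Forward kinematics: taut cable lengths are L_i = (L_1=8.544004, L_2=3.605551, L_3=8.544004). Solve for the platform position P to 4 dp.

(4.0000, 3.0000)

each cable: (A_i−P)·(A_i−P) = L_i²; let q_i = ‖A_i‖²−L_i²
q_1 = 144.0000+0.0000−73.0000 = 71.0000
row 1: 12.0000x + 0.0000y = 48.0000  (q_2=23.0000)
row 2: 0.0000x − 12.0000y = -36.0000  (q_3=107.0000)
Cramer on rows 1–2 → x = 4.0000, y = 3.0000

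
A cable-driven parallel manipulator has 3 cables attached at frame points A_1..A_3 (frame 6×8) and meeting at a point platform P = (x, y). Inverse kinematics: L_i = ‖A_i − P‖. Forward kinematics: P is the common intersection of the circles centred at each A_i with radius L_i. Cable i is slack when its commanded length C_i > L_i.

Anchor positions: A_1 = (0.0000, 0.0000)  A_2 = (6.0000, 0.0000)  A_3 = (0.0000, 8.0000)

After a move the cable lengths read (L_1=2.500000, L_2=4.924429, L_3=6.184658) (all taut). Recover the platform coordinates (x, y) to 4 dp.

(1.5000, 2.0000)

expand ‖A_i−P‖²=L_i² and subtract eq 1 (k_i ≔ ‖A_i‖²−L_i²)
k_1 = 0.0000+0.0000−6.2500 = -6.2500
eq1−eq2 → [-12.0000  0.0000]·P = -18.0000
eq1−eq3 → [0.0000  -16.0000]·P = -32.0000
2×2 solve → P = (1.5000, 2.0000)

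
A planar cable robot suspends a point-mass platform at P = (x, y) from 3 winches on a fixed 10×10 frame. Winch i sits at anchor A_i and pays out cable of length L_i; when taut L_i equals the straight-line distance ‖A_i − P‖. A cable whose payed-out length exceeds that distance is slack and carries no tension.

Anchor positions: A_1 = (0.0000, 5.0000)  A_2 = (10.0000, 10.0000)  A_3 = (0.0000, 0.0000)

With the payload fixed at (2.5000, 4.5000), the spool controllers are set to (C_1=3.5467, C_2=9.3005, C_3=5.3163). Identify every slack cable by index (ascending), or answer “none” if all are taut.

i=1: geometric 2.5495 vs commanded 3.5467 ⇒ slack
i=2: geometric 9.3005 vs commanded 9.3005 ⇒ taut
i=3: geometric 5.1478 vs commanded 5.3163 ⇒ slack

1, 3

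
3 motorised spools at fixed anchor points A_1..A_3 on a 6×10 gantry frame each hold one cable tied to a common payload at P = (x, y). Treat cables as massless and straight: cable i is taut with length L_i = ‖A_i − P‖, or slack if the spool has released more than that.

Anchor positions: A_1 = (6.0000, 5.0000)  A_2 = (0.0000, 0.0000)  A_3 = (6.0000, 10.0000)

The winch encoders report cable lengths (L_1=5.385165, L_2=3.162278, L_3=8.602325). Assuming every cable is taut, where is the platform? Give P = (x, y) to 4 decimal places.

(1.0000, 3.0000)

circle eqns → linear via eq_j − eq_1; set q_j = A_j·A_j − L_j²
q_1 = 36.0000+25.0000−29.0000 = 32.0000
12.0000·x + 10.0000·y = q_1−q_2 = 42.0000
0.0000·x − 10.0000·y = q_1−q_3 = -30.0000
solve first two rows → x=1.0000, y=3.0000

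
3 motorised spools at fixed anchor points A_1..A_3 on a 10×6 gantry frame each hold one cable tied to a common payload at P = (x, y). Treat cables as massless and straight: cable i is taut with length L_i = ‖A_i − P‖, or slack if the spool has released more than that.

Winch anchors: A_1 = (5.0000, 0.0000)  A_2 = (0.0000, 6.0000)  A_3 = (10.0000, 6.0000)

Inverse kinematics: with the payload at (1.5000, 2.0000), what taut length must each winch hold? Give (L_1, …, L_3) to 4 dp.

L_1 = √((5.0000−1.5000)² + (0.0000−2.0000)²) = 4.0311
L_2 = √((0.0000−1.5000)² + (6.0000−2.0000)²) = 4.2720
L_3 = √((10.0000−1.5000)² + (6.0000−2.0000)²) = 9.3941

(4.0311, 4.2720, 9.3941)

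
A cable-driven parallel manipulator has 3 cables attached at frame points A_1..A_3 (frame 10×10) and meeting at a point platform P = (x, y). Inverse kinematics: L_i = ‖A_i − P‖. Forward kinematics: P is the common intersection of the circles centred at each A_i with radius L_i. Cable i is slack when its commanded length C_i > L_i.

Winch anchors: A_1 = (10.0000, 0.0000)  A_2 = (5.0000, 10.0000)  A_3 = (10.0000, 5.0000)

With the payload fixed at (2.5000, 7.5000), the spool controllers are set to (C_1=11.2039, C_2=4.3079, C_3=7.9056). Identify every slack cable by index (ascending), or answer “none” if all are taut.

1, 2

i=1: geometric 10.6066 vs commanded 11.2039 ⇒ slack
i=2: geometric 3.5355 vs commanded 4.3079 ⇒ slack
i=3: geometric 7.9057 vs commanded 7.9056 ⇒ taut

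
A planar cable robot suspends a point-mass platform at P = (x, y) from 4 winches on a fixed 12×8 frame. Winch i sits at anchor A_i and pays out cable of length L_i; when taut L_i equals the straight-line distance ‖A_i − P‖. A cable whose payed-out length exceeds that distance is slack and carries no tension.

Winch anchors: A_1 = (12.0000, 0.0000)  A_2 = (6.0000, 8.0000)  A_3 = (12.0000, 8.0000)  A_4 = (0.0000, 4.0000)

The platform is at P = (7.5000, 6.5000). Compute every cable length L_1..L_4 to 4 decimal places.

cable 1: Δx=4.5000, Δy=-6.5000; L_1 = √(Δx²+Δy²) = 7.9057
cable 2: Δx=-1.5000, Δy=1.5000; L_2 = √(Δx²+Δy²) = 2.1213
cable 3: Δx=4.5000, Δy=1.5000; L_3 = √(Δx²+Δy²) = 4.7434
cable 4: Δx=-7.5000, Δy=-2.5000; L_4 = √(Δx²+Δy²) = 7.9057

(7.9057, 2.1213, 4.7434, 7.9057)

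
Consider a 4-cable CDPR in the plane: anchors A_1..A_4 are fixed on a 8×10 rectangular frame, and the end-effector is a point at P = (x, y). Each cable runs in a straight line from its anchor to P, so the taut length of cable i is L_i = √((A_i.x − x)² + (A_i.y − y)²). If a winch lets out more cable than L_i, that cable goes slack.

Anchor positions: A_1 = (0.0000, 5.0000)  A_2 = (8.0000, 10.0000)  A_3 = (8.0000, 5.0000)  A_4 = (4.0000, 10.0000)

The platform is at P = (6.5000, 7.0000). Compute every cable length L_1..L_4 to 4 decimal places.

cable 1: Δx=-6.5000, Δy=-2.0000; L_1 = √(Δx²+Δy²) = 6.8007
cable 2: Δx=1.5000, Δy=3.0000; L_2 = √(Δx²+Δy²) = 3.3541
cable 3: Δx=1.5000, Δy=-2.0000; L_3 = √(Δx²+Δy²) = 2.5000
cable 4: Δx=-2.5000, Δy=3.0000; L_4 = √(Δx²+Δy²) = 3.9051

(6.8007, 3.3541, 2.5000, 3.9051)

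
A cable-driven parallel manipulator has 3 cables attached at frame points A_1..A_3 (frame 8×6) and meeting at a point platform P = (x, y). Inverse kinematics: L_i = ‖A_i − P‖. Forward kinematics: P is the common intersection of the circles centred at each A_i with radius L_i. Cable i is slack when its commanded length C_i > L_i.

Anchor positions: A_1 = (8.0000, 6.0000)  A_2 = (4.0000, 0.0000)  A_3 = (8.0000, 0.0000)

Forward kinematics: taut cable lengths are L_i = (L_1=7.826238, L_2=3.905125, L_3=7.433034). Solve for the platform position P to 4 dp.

expand ‖A_i−P‖²=L_i² and subtract eq 1 (q_i ≔ ‖A_i‖²−L_i²)
q_1 = 64.0000+36.0000−61.2500 = 38.7500
eq1−eq2 → [8.0000  12.0000]·P = 38.0000
eq1−eq3 → [0.0000  12.0000]·P = 30.0000
2×2 solve → P = (1.0000, 2.5000)

(1.0000, 2.5000)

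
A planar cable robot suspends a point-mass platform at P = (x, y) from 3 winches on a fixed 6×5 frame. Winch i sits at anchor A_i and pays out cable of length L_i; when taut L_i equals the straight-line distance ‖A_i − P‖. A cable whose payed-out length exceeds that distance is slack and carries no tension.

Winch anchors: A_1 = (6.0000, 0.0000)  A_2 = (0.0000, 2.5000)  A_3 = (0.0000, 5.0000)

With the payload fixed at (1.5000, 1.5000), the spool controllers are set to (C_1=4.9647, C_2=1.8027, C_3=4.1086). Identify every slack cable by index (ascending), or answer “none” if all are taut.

1, 3

cable 1: √((4.5000)²+(-1.5000)²)=4.7434, C_1=4.9647: slack
cable 2: √((-1.5000)²+(1.0000)²)=1.8028, C_2=1.8027: taut
cable 3: √((-1.5000)²+(3.5000)²)=3.8079, C_3=4.1086: slack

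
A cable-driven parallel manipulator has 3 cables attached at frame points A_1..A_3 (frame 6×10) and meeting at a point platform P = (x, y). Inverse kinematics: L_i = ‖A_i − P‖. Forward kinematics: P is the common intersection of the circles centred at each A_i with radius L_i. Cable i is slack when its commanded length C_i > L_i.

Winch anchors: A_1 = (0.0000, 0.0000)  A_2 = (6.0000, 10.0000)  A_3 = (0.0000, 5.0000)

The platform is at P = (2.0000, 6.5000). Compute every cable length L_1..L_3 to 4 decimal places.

(6.8007, 5.3151, 2.5000)

L_1 = √((0.0000−2.0000)² + (0.0000−6.5000)²) = 6.8007
L_2 = √((6.0000−2.0000)² + (10.0000−6.5000)²) = 5.3151
L_3 = √((0.0000−2.0000)² + (5.0000−6.5000)²) = 2.5000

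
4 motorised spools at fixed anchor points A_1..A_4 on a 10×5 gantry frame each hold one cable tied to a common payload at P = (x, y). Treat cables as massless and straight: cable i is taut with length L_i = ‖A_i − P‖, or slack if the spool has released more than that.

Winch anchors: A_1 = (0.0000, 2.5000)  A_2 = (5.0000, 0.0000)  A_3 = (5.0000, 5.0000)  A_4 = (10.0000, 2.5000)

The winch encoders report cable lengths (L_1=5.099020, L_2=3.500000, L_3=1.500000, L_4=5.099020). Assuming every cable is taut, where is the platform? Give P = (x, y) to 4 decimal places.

(5.0000, 3.5000)

each cable: (A_i−P)·(A_i−P) = L_i²; let q_i = ‖A_i‖²−L_i²
q_1 = 0.0000+6.2500−26.0000 = -19.7500
row 1: -10.0000x + 5.0000y = -32.5000  (q_2=12.7500)
row 2: -10.0000x − 5.0000y = -67.5000  (q_3=47.7500)
row 3: -20.0000x + 0.0000y = -100.0000  (q_4=80.2500)
Cramer on rows 1–2 → x = 5.0000, y = 3.5000
check cable 4: ‖A_4−P‖² = 26.0000 ≈ L_4² = 26.0000 ✓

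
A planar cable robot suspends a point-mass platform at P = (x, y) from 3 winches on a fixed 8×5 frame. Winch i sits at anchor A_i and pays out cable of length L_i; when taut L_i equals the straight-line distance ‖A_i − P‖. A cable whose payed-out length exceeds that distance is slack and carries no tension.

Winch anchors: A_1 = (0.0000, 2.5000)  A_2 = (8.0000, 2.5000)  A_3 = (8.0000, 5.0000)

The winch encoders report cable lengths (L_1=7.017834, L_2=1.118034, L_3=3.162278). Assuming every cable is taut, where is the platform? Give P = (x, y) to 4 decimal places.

circle eqns → linear via eq_j − eq_1; set q_j = A_j·A_j − L_j²
q_1 = 0.0000+6.2500−49.2500 = -43.0000
-16.0000·x + 0.0000·y = q_1−q_2 = -112.0000
-16.0000·x − 5.0000·y = q_1−q_3 = -122.0000
solve first two rows → x=7.0000, y=2.0000

(7.0000, 2.0000)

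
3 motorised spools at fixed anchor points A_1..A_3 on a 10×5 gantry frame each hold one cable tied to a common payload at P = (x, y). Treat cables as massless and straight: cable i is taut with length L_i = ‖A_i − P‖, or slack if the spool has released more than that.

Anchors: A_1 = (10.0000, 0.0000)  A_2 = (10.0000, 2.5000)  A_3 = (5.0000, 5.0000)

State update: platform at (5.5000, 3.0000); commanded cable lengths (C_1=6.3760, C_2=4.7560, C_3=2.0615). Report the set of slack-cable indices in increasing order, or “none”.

1, 2

i=1: geometric 5.4083 vs commanded 6.3760 ⇒ slack
i=2: geometric 4.5277 vs commanded 4.7560 ⇒ slack
i=3: geometric 2.0616 vs commanded 2.0615 ⇒ taut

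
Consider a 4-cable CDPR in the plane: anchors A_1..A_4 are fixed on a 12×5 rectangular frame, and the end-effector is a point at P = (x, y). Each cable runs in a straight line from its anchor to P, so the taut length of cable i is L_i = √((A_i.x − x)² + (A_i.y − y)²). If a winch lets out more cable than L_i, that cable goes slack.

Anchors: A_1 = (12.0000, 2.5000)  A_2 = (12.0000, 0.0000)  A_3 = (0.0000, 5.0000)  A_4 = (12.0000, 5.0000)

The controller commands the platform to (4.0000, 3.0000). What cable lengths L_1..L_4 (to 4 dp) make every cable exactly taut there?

L_1 = √((12.0000−4.0000)² + (2.5000−3.0000)²) = 8.0156
L_2 = √((12.0000−4.0000)² + (0.0000−3.0000)²) = 8.5440
L_3 = √((0.0000−4.0000)² + (5.0000−3.0000)²) = 4.4721
L_4 = √((12.0000−4.0000)² + (5.0000−3.0000)²) = 8.2462

(8.0156, 8.5440, 4.4721, 8.2462)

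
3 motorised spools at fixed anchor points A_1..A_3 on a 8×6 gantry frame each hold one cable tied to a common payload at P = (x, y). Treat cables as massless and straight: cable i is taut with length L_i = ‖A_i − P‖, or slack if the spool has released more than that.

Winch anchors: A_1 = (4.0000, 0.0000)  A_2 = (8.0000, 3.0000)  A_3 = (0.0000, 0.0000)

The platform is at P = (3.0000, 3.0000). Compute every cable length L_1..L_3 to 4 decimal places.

cable 1: Δx=1.0000, Δy=-3.0000; L_1 = √(Δx²+Δy²) = 3.1623
cable 2: Δx=5.0000, Δy=0.0000; L_2 = √(Δx²+Δy²) = 5.0000
cable 3: Δx=-3.0000, Δy=-3.0000; L_3 = √(Δx²+Δy²) = 4.2426

(3.1623, 5.0000, 4.2426)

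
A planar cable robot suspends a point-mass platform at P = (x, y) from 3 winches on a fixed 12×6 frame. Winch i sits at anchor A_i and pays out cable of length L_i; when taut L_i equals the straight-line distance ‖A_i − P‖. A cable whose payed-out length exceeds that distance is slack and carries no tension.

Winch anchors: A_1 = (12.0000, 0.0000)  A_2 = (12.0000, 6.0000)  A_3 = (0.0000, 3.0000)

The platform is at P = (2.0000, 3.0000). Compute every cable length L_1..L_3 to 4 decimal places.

(10.4403, 10.4403, 2.0000)

L_1 = √((12.0000−2.0000)² + (0.0000−3.0000)²) = 10.4403
L_2 = √((12.0000−2.0000)² + (6.0000−3.0000)²) = 10.4403
L_3 = √((0.0000−2.0000)² + (3.0000−3.0000)²) = 2.0000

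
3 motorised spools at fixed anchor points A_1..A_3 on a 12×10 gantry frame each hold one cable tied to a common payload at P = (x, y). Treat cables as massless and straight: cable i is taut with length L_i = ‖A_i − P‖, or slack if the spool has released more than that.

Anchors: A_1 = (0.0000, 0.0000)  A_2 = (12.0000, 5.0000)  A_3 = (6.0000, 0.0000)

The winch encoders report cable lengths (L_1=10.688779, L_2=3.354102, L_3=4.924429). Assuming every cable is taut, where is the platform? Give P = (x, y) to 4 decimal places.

(10.5000, 2.0000)

expand ‖A_i−P‖²=L_i² and subtract eq 1 (q_i ≔ ‖A_i‖²−L_i²)
q_1 = 0.0000+0.0000−114.2500 = -114.2500
eq1−eq2 → [-24.0000  -10.0000]·P = -272.0000
eq1−eq3 → [-12.0000  0.0000]·P = -126.0000
2×2 solve → P = (10.5000, 2.0000)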